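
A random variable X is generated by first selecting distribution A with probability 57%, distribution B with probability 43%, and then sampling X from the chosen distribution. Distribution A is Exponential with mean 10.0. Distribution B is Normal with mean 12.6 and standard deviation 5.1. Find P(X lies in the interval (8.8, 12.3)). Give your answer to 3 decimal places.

Conditional on each component, P(8.8 < X < 12.3): A: 0.12249; B: 0.24844.
By total probability, P(8.8 < X < 12.3) = 0.57·0.12249 + 0.43·0.24844 = 0.176649.

0.177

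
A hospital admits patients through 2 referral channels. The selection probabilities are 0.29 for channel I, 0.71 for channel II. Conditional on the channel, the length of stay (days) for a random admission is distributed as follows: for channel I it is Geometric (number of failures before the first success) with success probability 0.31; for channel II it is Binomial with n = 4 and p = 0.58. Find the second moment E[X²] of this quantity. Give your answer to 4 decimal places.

For each component E[X²] = Var + (mean)², giving I: 12.1342; II: 6.3568.
Overall E[X²] = 0.29·12.1342 + 0.71·6.3568 = 8.03226.

8.0323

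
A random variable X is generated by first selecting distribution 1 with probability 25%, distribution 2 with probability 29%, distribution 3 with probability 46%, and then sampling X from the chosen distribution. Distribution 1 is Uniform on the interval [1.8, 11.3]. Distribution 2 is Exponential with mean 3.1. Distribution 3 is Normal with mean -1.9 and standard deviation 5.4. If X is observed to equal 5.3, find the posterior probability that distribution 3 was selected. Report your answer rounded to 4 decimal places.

Likelihoods f(5.3 | ·): 1: 0.105263; 2: 0.0583626; 3: 0.0303722.
Posterior ∝ prior × likelihood. Numerator for 3: 0.46·0.0303722 = 0.0139712.
Normalizing constant: 0.25·0.105263 + 0.29·0.0583626 + 0.46·0.0303722 = 0.0572122.
P(3 | observation) = 0.0139712 / 0.0572122 = 0.2442.

0.2442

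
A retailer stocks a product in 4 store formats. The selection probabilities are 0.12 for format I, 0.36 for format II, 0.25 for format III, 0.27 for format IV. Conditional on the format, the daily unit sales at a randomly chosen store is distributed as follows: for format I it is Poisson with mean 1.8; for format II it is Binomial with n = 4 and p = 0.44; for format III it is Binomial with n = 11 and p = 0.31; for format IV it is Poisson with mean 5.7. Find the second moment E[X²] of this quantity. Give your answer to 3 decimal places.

15.881

For each component E[X²] = Var + (mean)², giving I: 5.04; II: 4.0832; III: 13.981; IV: 38.19.
Overall E[X²] = 0.12·5.04 + 0.36·4.0832 + 0.25·13.981 + 0.27·38.19 = 15.8813.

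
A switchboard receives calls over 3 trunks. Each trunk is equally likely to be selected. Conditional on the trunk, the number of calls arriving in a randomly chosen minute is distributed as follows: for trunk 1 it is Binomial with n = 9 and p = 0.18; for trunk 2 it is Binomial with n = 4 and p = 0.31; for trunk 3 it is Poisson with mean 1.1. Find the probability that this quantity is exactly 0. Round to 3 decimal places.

Conditional on each trunk, P(X = 0): 1: 0.16762; 2: 0.226671; 3: 0.332871.
By total probability, P(X = 0) = 0.333333·0.16762 + 0.333333·0.226671 + 0.333333·0.332871 = 0.242387.

0.242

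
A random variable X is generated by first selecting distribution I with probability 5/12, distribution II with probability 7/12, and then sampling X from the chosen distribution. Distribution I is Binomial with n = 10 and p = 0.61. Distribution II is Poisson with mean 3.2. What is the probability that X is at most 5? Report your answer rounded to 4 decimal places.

0.6644

Conditional on each component, P(X ≤ 5): I: 0.342038; II: 0.894592.
By total probability, P(X ≤ 5) = 0.416667·0.342038 + 0.583333·0.894592 = 0.664361.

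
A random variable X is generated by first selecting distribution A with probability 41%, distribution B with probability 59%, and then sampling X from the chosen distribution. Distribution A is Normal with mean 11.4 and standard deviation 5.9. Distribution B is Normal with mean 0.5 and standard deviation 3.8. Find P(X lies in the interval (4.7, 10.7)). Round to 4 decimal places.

0.2104

Conditional on each component, P(4.7 < X < 10.7): A: 0.324715; B: 0.130888.
By total probability, P(4.7 < X < 10.7) = 0.41·0.324715 + 0.59·0.130888 = 0.210357.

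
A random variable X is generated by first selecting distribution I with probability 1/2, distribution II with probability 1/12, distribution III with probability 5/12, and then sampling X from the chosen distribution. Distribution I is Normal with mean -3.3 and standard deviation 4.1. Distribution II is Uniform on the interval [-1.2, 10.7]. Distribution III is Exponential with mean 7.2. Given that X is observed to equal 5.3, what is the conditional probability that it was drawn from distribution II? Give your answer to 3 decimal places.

Likelihoods f(5.3 | ·): I: 0.0107828; II: 0.0840336; III: 0.066524.
Posterior ∝ prior × likelihood. Numerator for II: 0.0833333·0.0840336 = 0.0070028.
Normalizing constant: 0.5·0.0107828 + 0.0833333·0.0840336 + 0.416667·0.066524 = 0.0401125.
P(II | observation) = 0.0070028 / 0.0401125 = 0.174579.

0.175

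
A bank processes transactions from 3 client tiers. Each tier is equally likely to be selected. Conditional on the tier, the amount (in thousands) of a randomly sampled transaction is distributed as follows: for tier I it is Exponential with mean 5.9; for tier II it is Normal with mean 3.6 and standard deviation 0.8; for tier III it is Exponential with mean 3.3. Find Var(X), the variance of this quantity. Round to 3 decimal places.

Per component, I: μ=5.9, E[X²]=69.62; II: μ=3.6, E[X²]=13.6; III: μ=3.3, E[X²]=21.78.
E[X] = 0.333333·5.9 + 0.333333·3.6 + 0.333333·3.3 = 4.26667.
E[X²] = 0.333333·69.62 + 0.333333·13.6 + 0.333333·21.78 = 35.
Var(X) = E[X²] − (E[X])² = 35 − 18.2044 = 16.7956.

16.796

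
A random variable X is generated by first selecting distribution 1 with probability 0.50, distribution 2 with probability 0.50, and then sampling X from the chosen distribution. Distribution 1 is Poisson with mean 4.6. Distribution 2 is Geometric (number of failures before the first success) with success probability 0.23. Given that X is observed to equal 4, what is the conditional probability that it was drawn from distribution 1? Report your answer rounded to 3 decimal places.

0.699

Likelihoods P(X=4 | ·): 1: 0.187528; 2: 0.080852.
Posterior ∝ prior × likelihood. Numerator for 1: 0.5·0.187528 = 0.0937639.
Normalizing constant: 0.5·0.187528 + 0.5·0.080852 = 0.13419.
P(1 | observation) = 0.0937639 / 0.13419 = 0.69874.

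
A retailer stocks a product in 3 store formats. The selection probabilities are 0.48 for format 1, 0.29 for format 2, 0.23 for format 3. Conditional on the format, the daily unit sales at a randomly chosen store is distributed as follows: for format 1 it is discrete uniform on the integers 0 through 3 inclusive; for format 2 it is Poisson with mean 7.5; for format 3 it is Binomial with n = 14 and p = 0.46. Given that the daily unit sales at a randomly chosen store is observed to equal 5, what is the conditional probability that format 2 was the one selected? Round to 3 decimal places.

0.461

Likelihoods P(X=5 | ·): 1: 0; 2: 0.109375; 3: 0.160989.
Posterior ∝ prior × likelihood. Numerator for 2: 0.29·0.109375 = 0.0317186.
Normalizing constant: 0.48·0 + 0.29·0.109375 + 0.23·0.160989 = 0.0687462.
P(2 | observation) = 0.0317186 / 0.0687462 = 0.461388.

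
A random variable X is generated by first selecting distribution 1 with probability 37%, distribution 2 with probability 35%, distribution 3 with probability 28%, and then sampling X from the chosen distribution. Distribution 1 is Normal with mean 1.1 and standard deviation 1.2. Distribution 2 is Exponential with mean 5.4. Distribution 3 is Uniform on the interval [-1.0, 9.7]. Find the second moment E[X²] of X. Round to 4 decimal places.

For each component E[X²] = Var + (mean)², giving 1: 2.65; 2: 58.32; 3: 28.4633.
Overall E[X²] = 0.37·2.65 + 0.35·58.32 + 0.28·28.4633 = 29.3622.

29.3622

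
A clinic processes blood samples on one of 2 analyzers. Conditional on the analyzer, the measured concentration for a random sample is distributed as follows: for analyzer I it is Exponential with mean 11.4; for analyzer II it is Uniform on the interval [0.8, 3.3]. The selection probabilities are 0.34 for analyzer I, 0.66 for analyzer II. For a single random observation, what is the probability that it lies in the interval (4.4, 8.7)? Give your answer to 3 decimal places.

0.073

Conditional on each analyzer, P(4.4 < X < 8.7): I: 0.213602; II: 0.
By total probability, P(4.4 < X < 8.7) = 0.34·0.213602 + 0.66·0 = 0.0726248.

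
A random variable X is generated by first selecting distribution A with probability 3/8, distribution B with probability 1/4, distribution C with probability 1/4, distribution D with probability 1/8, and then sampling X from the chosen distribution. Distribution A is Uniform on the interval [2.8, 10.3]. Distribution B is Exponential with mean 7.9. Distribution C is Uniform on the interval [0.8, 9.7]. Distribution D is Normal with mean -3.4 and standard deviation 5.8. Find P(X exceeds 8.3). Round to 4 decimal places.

0.2295

Conditional on each component, P(X > 8.3): A: 0.266667; B: 0.349716; C: 0.157303; D: 0.0218352.
By total probability, P(X > 8.3) = 0.375·0.266667 + 0.25·0.349716 + 0.25·0.157303 + 0.125·0.0218352 = 0.229484.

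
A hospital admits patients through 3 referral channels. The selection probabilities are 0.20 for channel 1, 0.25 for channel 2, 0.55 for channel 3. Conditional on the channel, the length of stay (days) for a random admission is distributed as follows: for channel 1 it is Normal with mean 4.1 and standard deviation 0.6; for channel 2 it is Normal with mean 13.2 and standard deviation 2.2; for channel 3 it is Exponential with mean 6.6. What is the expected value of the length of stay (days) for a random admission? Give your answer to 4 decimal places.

7.7500

Component means — 1: 4.1; 2: 13.2; 3: 6.6.
E[X] = 0.2·4.1 + 0.25·13.2 + 0.55·6.6 = 7.75.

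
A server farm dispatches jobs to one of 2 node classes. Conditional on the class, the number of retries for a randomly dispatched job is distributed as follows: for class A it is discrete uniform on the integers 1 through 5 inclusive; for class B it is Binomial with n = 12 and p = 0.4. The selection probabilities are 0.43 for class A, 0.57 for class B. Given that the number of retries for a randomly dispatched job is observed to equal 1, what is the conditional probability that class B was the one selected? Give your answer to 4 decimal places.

0.1035

Likelihoods P(X=1 | ·): A: 0.2; B: 0.0174143.
Posterior ∝ prior × likelihood. Numerator for B: 0.57·0.0174143 = 0.00992613.
Normalizing constant: 0.43·0.2 + 0.57·0.0174143 = 0.0959261.
P(B | observation) = 0.00992613 / 0.0959261 = 0.103477.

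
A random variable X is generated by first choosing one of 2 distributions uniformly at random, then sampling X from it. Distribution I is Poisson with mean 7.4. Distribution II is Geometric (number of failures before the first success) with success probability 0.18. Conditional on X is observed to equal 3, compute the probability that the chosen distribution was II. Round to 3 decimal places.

Likelihoods P(X=3 | ·): I: 0.0412824; II: 0.0992462.
Posterior ∝ prior × likelihood. Numerator for II: 0.5·0.0992462 = 0.0496231.
Normalizing constant: 0.5·0.0412824 + 0.5·0.0992462 = 0.0702643.
P(II | observation) = 0.0496231 / 0.0702643 = 0.706235.

0.706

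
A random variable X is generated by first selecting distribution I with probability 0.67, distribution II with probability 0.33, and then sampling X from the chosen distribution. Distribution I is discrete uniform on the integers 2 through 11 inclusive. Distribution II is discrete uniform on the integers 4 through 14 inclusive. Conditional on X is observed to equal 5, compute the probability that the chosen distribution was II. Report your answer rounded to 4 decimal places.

0.3093

Likelihoods P(X=5 | ·): I: 0.1; II: 0.0909091.
Posterior ∝ prior × likelihood. Numerator for II: 0.33·0.0909091 = 0.03.
Normalizing constant: 0.67·0.1 + 0.33·0.0909091 = 0.097.
P(II | observation) = 0.03 / 0.097 = 0.309278.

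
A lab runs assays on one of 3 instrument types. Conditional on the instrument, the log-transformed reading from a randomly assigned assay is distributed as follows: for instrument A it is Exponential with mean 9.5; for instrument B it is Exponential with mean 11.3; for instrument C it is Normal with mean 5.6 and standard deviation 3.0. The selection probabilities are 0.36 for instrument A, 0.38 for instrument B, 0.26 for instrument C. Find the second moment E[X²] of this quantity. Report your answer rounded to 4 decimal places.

For each component E[X²] = Var + (mean)², giving A: 180.5; B: 255.38; C: 40.36.
Overall E[X²] = 0.36·180.5 + 0.38·255.38 + 0.26·40.36 = 172.518.

172.5180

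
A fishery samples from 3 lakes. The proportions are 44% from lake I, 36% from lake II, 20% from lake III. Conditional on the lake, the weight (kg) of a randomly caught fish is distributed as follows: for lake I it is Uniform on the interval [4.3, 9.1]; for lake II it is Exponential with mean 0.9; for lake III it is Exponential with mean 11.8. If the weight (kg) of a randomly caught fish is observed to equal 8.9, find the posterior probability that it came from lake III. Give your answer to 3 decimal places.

Likelihoods f(8.9 | ·): I: 0.208333; II: 5.63725e-05; III: 0.0398618.
Posterior ∝ prior × likelihood. Numerator for III: 0.2·0.0398618 = 0.00797236.
Normalizing constant: 0.44·0.208333 + 0.36·5.63725e-05 + 0.2·0.0398618 = 0.0996593.
P(III | observation) = 0.00797236 / 0.0996593 = 0.0799961.

0.080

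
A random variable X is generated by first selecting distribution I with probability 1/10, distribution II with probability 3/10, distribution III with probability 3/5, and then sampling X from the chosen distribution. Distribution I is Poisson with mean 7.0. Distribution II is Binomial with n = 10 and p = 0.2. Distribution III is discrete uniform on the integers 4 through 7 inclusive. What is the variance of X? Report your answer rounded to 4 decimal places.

Per component, I: μ=7, E[X²]=56; II: μ=2, E[X²]=5.6; III: μ=5.5, E[X²]=31.5.
E[X] = 0.1·7 + 0.3·2 + 0.6·5.5 = 4.6.
E[X²] = 0.1·56 + 0.3·5.6 + 0.6·31.5 = 26.18.
Var(X) = E[X²] − (E[X])² = 26.18 − 21.16 = 5.02.

5.0200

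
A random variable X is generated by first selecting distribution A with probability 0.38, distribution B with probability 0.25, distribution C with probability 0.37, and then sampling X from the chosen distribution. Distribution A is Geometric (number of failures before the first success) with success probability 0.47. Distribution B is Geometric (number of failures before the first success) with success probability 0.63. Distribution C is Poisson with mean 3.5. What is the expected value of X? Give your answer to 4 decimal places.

Component means — A: 1.12766; B: 0.587302; C: 3.5.
E[X] = 0.38·1.12766 + 0.25·0.587302 + 0.37·3.5 = 1.87034.

1.8703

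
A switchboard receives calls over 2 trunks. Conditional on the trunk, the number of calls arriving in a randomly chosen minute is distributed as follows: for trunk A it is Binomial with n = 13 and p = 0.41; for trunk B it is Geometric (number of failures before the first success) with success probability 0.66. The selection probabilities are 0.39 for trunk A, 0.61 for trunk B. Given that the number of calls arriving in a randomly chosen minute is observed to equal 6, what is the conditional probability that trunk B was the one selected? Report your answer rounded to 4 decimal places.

Likelihoods P(X=6 | ·): A: 0.202854; B: 0.00101957.
Posterior ∝ prior × likelihood. Numerator for B: 0.61·0.00101957 = 0.000621938.
Normalizing constant: 0.39·0.202854 + 0.61·0.00101957 = 0.0797352.
P(B | observation) = 0.000621938 / 0.0797352 = 0.00780005.

0.0078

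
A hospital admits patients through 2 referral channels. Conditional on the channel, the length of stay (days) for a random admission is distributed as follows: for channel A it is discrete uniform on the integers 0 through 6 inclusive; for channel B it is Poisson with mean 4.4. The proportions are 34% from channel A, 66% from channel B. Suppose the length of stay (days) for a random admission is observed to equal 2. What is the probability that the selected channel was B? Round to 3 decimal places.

0.618

Likelihoods P(X=2 | ·): A: 0.142857; B: 0.118845.
Posterior ∝ prior × likelihood. Numerator for B: 0.66·0.118845 = 0.0784375.
Normalizing constant: 0.34·0.142857 + 0.66·0.118845 = 0.127009.
P(B | observation) = 0.0784375 / 0.127009 = 0.617575.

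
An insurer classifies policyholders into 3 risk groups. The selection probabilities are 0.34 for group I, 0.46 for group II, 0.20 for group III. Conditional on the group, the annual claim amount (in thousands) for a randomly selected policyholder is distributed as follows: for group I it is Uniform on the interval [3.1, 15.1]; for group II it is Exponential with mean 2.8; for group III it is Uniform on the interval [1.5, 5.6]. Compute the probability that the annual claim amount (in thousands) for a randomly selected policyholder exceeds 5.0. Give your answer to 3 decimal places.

Conditional on each group, P(X > 5.0): I: 0.841667; II: 0.167677; III: 0.146341.
By total probability, P(X > 5.0) = 0.34·0.841667 + 0.46·0.167677 + 0.2·0.146341 = 0.392566.

0.393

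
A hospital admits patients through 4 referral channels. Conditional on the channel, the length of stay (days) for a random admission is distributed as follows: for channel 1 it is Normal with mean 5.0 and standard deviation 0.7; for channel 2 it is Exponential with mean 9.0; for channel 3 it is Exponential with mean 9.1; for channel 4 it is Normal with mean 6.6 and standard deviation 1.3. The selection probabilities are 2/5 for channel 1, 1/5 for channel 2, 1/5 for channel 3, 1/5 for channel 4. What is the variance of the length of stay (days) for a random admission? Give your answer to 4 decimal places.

36.6064

Per component, 1: μ=5, E[X²]=25.49; 2: μ=9, E[X²]=162; 3: μ=9.1, E[X²]=165.62; 4: μ=6.6, E[X²]=45.25.
E[X] = 0.4·5 + 0.2·9 + 0.2·9.1 + 0.2·6.6 = 6.94.
E[X²] = 0.4·25.49 + 0.2·162 + 0.2·165.62 + 0.2·45.25 = 84.77.
Var(X) = E[X²] − (E[X])² = 84.77 − 48.1636 = 36.6064.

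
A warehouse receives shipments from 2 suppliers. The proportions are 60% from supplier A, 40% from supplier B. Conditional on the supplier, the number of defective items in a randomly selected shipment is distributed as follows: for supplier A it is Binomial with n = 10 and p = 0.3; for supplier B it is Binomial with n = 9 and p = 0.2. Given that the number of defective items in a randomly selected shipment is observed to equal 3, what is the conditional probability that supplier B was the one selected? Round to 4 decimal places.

Likelihoods P(X=3 | ·): A: 0.266828; B: 0.176161.
Posterior ∝ prior × likelihood. Numerator for B: 0.4·0.176161 = 0.0704643.
Normalizing constant: 0.6·0.266828 + 0.4·0.176161 = 0.230561.
P(B | observation) = 0.0704643 / 0.230561 = 0.305621.

0.3056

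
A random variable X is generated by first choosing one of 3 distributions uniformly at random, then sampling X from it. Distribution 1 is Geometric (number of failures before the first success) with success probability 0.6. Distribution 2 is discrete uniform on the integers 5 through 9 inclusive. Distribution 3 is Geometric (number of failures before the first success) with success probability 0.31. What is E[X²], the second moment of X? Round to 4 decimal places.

For each component E[X²] = Var + (mean)², giving 1: 1.55556; 2: 51; 3: 12.1342.
Overall E[X²] = 0.333333·1.55556 + 0.333333·51 + 0.333333·12.1342 = 21.5633.

21.5633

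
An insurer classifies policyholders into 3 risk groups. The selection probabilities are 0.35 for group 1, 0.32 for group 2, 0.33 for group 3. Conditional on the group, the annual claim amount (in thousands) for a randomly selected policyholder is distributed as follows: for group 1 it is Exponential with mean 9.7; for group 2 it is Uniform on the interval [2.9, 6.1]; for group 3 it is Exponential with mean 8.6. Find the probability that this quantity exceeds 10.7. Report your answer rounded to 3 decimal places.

0.211

Conditional on each group, P(X > 10.7): 1: 0.331843; 2: 0; 3: 0.288175.
By total probability, P(X > 10.7) = 0.35·0.331843 + 0.32·0 + 0.33·0.288175 = 0.211243.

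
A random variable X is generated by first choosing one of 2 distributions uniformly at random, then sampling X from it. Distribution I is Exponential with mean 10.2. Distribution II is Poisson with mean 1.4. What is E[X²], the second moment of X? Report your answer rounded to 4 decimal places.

For each component E[X²] = Var + (mean)², giving I: 208.08; II: 3.36.
Overall E[X²] = 0.5·208.08 + 0.5·3.36 = 105.72.

105.7200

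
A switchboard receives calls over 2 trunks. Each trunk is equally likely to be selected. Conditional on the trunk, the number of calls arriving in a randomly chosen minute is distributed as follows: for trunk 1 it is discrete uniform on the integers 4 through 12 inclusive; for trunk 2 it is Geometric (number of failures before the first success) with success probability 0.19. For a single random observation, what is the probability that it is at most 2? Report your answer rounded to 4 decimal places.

Conditional on each trunk, P(X ≤ 2): 1: 0; 2: 0.468559.
By total probability, P(X ≤ 2) = 0.5·0 + 0.5·0.468559 = 0.23428.

0.2343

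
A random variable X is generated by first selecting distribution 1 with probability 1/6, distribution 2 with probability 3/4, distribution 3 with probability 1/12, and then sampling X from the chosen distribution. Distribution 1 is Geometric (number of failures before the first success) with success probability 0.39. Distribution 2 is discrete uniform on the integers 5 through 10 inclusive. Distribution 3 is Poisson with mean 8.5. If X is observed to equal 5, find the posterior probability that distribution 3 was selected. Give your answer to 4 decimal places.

0.0458

Likelihoods P(X=5 | ·): 1: 0.0329393; 2: 0.166667; 3: 0.0752333.
Posterior ∝ prior × likelihood. Numerator for 3: 0.0833333·0.0752333 = 0.00626944.
Normalizing constant: 0.166667·0.0329393 + 0.75·0.166667 + 0.0833333·0.0752333 = 0.136759.
P(3 | observation) = 0.00626944 / 0.136759 = 0.0458429.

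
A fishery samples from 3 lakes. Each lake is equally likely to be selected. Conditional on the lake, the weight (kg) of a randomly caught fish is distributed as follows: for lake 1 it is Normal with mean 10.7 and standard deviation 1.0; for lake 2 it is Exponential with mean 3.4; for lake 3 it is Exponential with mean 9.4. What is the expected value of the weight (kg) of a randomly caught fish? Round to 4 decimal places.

7.8333

Component means — 1: 10.7; 2: 3.4; 3: 9.4.
E[X] = 0.333333·10.7 + 0.333333·3.4 + 0.333333·9.4 = 7.83333.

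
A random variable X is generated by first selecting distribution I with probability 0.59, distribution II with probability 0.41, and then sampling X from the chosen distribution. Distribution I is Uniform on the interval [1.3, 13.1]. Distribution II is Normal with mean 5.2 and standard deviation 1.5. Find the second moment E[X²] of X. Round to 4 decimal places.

For each component E[X²] = Var + (mean)², giving I: 63.4433; II: 29.29.
Overall E[X²] = 0.59·63.4433 + 0.41·29.29 = 49.4405.

49.4405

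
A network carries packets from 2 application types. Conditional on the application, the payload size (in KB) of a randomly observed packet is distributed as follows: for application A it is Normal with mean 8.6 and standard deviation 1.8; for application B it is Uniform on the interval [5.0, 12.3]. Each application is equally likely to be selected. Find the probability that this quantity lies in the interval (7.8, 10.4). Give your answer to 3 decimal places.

0.435

Conditional on each application, P(7.8 < X < 10.4): A: 0.512984; B: 0.356164.
By total probability, P(7.8 < X < 10.4) = 0.5·0.512984 + 0.5·0.356164 = 0.434574.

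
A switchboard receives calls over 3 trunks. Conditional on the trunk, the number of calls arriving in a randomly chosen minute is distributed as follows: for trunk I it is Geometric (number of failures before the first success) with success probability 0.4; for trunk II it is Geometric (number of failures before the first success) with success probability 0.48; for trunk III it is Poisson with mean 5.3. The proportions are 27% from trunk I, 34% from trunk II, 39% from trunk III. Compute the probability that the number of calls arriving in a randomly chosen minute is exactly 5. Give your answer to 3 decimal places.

0.082

Conditional on each trunk, P(X = 5): I: 0.031104; II: 0.0182498; III: 0.173955.
By total probability, P(X = 5) = 0.27·0.031104 + 0.34·0.0182498 + 0.39·0.173955 = 0.0824455.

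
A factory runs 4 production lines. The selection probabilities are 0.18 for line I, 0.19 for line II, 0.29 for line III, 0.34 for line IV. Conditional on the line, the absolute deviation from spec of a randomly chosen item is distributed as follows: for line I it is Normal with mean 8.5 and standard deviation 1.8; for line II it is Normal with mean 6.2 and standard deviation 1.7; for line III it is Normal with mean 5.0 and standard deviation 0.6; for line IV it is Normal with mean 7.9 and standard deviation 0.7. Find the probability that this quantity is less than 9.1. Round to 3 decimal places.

0.910

Conditional on each line, P(X < 9.1): I: 0.630559; II: 0.955985; III: 1; IV: 0.956762.
By total probability, P(X < 9.1) = 0.18·0.630559 + 0.19·0.955985 + 0.29·1 + 0.34·0.956762 = 0.910437.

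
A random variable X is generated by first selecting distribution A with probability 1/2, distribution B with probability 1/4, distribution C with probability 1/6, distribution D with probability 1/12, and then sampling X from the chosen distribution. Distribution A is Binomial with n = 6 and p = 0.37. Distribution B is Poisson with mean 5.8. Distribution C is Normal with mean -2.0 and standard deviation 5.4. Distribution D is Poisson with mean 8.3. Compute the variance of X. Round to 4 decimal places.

16.4660

Per component, A: μ=2.22, E[X²]=6.327; B: μ=5.8, E[X²]=39.44; C: μ=-2, E[X²]=33.16; D: μ=8.3, E[X²]=77.19.
E[X] = 0.5·2.22 + 0.25·5.8 + 0.166667·-2 + 0.0833333·8.3 = 2.91833.
E[X²] = 0.5·6.327 + 0.25·39.44 + 0.166667·33.16 + 0.0833333·77.19 = 24.9827.
Var(X) = E[X²] − (E[X])² = 24.9827 − 8.51667 = 16.466.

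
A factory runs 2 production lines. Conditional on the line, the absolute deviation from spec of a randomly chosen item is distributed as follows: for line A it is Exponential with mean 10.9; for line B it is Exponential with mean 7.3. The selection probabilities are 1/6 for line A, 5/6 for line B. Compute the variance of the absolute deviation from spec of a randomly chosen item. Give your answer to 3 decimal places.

Per component, A: μ=10.9, E[X²]=237.62; B: μ=7.3, E[X²]=106.58.
E[X] = 0.166667·10.9 + 0.833333·7.3 = 7.9.
E[X²] = 0.166667·237.62 + 0.833333·106.58 = 128.42.
Var(X) = E[X²] − (E[X])² = 128.42 − 62.41 = 66.01.

66.010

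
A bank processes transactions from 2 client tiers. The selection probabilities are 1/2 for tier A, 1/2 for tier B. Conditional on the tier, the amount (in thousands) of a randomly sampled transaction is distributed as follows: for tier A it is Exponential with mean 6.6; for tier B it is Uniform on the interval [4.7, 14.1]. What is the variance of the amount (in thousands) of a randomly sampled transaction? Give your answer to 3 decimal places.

27.422

Per component, A: μ=6.6, E[X²]=87.12; B: μ=9.4, E[X²]=95.7233.
E[X] = 0.5·6.6 + 0.5·9.4 = 8.
E[X²] = 0.5·87.12 + 0.5·95.7233 = 91.4217.
Var(X) = E[X²] − (E[X])² = 91.4217 − 64 = 27.4217.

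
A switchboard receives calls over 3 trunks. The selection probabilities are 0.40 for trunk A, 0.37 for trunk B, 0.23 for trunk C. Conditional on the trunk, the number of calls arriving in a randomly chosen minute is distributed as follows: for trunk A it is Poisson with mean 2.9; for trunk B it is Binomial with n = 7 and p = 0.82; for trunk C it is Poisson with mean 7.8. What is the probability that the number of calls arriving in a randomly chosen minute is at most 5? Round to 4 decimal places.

0.5547

Conditional on each trunk, P(X ≤ 5): A: 0.925826; B: 0.367666; C: 0.210251.
By total probability, P(X ≤ 5) = 0.4·0.925826 + 0.37·0.367666 + 0.23·0.210251 = 0.554725.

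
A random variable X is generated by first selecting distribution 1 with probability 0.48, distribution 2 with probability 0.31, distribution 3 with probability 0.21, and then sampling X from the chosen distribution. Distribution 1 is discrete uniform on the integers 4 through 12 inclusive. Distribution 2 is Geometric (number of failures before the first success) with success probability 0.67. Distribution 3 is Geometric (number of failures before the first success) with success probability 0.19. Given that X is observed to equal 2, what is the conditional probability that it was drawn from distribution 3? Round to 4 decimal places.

0.5365

Likelihoods P(X=2 | ·): 1: 0; 2: 0.072963; 3: 0.124659.
Posterior ∝ prior × likelihood. Numerator for 3: 0.21·0.124659 = 0.0261784.
Normalizing constant: 0.48·0 + 0.31·0.072963 + 0.21·0.124659 = 0.0487969.
P(3 | observation) = 0.0261784 / 0.0487969 = 0.536476.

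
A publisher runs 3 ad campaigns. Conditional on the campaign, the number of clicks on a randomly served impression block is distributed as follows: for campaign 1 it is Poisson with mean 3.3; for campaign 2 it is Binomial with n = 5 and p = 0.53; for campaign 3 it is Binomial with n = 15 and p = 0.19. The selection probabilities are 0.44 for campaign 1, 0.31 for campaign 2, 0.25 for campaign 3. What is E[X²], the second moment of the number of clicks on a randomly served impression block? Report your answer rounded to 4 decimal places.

11.4144

For each component E[X²] = Var + (mean)², giving 1: 14.19; 2: 8.268; 3: 10.431.
Overall E[X²] = 0.44·14.19 + 0.31·8.268 + 0.25·10.431 = 11.4144.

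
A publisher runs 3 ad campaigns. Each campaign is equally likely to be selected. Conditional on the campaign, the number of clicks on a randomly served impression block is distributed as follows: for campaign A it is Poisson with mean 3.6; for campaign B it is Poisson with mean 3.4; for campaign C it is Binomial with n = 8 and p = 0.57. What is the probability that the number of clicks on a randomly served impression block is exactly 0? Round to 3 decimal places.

0.021

Conditional on each campaign, P(X = 0): A: 0.0273237; B: 0.0333733; C: 0.00116882.
By total probability, P(X = 0) = 0.333333·0.0273237 + 0.333333·0.0333733 + 0.333333·0.00116882 = 0.0206219.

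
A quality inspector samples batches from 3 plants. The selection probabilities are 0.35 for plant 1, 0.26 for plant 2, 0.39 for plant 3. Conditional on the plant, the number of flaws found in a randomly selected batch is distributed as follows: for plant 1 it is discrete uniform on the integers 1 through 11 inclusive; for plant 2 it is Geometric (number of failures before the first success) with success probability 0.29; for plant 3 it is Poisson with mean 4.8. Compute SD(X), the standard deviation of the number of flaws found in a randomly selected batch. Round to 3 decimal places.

3.078

Per component, 1: μ=6, E[X²]=46; 2: μ=2.44828, E[X²]=14.4364; 3: μ=4.8, E[X²]=27.84.
E[X] = 0.35·6 + 0.26·2.44828 + 0.39·4.8 = 4.60855.
E[X²] = 0.35·46 + 0.26·14.4364 + 0.39·27.84 = 30.7111.
Var(X) = E[X²] − (E[X])² = 30.7111 − 21.2387 = 9.47231.
SD(X) = √9.47231 = 3.07771.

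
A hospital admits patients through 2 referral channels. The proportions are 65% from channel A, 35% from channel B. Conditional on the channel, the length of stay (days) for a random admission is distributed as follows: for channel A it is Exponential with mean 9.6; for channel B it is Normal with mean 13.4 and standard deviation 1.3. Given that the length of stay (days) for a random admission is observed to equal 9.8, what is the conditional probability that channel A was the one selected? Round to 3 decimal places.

Likelihoods f(9.8 | ·): A: 0.0375307; B: 0.0066335.
Posterior ∝ prior × likelihood. Numerator for A: 0.65·0.0375307 = 0.0243949.
Normalizing constant: 0.65·0.0375307 + 0.35·0.0066335 = 0.0267167.
P(A | observation) = 0.0243949 / 0.0267167 = 0.913098.

0.913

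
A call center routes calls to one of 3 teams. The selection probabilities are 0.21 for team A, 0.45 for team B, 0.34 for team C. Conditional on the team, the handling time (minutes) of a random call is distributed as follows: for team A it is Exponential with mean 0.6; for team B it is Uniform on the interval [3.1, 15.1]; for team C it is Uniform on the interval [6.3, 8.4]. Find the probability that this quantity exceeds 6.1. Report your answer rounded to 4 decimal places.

0.6775

Conditional on each team, P(X > 6.1): A: 3.84302e-05; B: 0.75; C: 1.
By total probability, P(X > 6.1) = 0.21·3.84302e-05 + 0.45·0.75 + 0.34·1 = 0.677508.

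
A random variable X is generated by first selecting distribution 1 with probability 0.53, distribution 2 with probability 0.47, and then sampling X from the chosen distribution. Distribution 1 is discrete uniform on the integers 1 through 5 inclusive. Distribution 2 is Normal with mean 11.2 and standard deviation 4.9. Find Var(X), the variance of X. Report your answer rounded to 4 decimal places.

Per component, 1: μ=3, E[X²]=11; 2: μ=11.2, E[X²]=149.45.
E[X] = 0.53·3 + 0.47·11.2 = 6.854.
E[X²] = 0.53·11 + 0.47·149.45 = 76.0715.
Var(X) = E[X²] − (E[X])² = 76.0715 − 46.9773 = 29.0942.

29.0942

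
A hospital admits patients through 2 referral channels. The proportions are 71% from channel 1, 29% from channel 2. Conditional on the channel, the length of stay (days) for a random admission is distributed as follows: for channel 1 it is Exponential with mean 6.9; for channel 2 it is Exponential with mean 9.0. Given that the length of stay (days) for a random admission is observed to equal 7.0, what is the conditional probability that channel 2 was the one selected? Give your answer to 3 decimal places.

Likelihoods f(7.0 | ·): 1: 0.0525487; 2: 0.0510473.
Posterior ∝ prior × likelihood. Numerator for 2: 0.29·0.0510473 = 0.0148037.
Normalizing constant: 0.71·0.0525487 + 0.29·0.0510473 = 0.0521133.
P(2 | observation) = 0.0148037 / 0.0521133 = 0.284068.

0.284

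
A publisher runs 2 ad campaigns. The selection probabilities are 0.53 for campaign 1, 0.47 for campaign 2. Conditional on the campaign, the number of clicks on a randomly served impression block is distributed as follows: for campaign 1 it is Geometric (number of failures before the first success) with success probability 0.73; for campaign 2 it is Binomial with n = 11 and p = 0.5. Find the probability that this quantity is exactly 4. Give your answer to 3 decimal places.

0.078

Conditional on each campaign, P(X = 4): 1: 0.00387952; 2: 0.161133.
By total probability, P(X = 4) = 0.53·0.00387952 + 0.47·0.161133 = 0.0777886.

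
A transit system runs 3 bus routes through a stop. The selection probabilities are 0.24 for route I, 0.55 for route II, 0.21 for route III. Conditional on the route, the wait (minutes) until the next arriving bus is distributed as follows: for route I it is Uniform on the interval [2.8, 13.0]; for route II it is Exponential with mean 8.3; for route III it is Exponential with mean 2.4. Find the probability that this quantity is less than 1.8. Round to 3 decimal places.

0.218

Conditional on each route, P(X < 1.8): I: 0; II: 0.194963; III: 0.527633.
By total probability, P(X < 1.8) = 0.24·0 + 0.55·0.194963 + 0.21·0.527633 = 0.218033.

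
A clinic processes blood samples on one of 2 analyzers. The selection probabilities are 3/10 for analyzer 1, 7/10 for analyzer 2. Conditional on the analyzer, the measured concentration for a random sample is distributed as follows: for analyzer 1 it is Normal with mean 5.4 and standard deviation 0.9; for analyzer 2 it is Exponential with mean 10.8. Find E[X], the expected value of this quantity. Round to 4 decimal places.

Component means — 1: 5.4; 2: 10.8.
E[X] = 0.3·5.4 + 0.7·10.8 = 9.18.

9.1800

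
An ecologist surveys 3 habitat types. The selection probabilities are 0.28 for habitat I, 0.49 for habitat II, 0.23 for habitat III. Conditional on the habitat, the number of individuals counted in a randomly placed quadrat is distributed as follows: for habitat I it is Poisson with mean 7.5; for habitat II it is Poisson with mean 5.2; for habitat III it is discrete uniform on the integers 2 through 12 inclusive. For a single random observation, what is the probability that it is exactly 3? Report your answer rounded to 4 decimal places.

0.0951

Conditional on each habitat, P(X = 3): I: 0.0388887; II: 0.129279; III: 0.0909091.
By total probability, P(X = 3) = 0.28·0.0388887 + 0.49·0.129279 + 0.23·0.0909091 = 0.0951446.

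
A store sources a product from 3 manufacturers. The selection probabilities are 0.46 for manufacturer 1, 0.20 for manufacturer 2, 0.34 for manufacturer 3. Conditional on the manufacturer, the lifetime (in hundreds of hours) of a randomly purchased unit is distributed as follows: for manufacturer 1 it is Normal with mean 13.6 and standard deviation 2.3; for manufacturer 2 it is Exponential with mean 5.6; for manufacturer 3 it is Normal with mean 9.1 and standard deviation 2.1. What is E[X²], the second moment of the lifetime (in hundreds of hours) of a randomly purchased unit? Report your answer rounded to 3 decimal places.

129.714

For each component E[X²] = Var + (mean)², giving 1: 190.25; 2: 62.72; 3: 87.22.
Overall E[X²] = 0.46·190.25 + 0.2·62.72 + 0.34·87.22 = 129.714.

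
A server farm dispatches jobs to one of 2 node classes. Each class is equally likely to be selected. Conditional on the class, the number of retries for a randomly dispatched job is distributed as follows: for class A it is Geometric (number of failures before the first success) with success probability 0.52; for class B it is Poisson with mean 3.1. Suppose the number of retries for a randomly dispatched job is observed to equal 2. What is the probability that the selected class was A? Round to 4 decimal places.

0.3563

Likelihoods P(X=2 | ·): A: 0.119808; B: 0.216461.
Posterior ∝ prior × likelihood. Numerator for A: 0.5·0.119808 = 0.059904.
Normalizing constant: 0.5·0.119808 + 0.5·0.216461 = 0.168135.
P(A | observation) = 0.059904 / 0.168135 = 0.356286.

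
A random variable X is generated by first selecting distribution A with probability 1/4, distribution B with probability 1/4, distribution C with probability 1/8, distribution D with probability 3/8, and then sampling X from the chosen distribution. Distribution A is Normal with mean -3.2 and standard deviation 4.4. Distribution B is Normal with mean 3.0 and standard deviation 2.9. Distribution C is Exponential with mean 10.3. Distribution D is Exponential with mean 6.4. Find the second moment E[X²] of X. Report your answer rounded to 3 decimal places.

For each component E[X²] = Var + (mean)², giving A: 29.6; B: 17.41; C: 212.18; D: 81.92.
Overall E[X²] = 0.25·29.6 + 0.25·17.41 + 0.125·212.18 + 0.375·81.92 = 68.995.

68.995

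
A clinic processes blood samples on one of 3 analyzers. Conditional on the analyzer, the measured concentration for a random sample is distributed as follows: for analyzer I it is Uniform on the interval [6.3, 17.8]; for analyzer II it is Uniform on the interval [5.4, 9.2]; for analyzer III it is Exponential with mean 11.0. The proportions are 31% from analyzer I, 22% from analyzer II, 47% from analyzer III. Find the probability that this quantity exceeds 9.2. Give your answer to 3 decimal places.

0.435

Conditional on each analyzer, P(X > 9.2): I: 0.747826; II: 0; III: 0.433283.
By total probability, P(X > 9.2) = 0.31·0.747826 + 0.22·0 + 0.47·0.433283 = 0.435469.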